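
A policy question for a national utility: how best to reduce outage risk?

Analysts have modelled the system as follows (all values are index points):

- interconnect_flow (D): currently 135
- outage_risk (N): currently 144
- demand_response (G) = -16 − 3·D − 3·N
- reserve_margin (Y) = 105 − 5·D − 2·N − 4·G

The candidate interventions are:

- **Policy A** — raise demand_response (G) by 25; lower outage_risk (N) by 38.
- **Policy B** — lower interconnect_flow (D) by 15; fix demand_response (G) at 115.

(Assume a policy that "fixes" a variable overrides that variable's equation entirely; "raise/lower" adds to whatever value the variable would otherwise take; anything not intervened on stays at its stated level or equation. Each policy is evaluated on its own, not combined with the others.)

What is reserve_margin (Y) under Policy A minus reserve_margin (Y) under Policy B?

3317

Policy A (G + 25, N − 38):
  D = 135
  N = 144 − 38 = 106
  G = -16 − 3·135 − 3·106 (+25 from intervention) = -714
  Y = 105 − 5·135 − 2·106 − 4·(-714) = 2074
Policy B (D − 15, G := 115):
  D = 135 − 15 = 120
  N = 144
  G = 115
  Y = 105 − 5·120 − 2·144 − 4·115 = -1243
Y: 2074 − (-1243) = 3317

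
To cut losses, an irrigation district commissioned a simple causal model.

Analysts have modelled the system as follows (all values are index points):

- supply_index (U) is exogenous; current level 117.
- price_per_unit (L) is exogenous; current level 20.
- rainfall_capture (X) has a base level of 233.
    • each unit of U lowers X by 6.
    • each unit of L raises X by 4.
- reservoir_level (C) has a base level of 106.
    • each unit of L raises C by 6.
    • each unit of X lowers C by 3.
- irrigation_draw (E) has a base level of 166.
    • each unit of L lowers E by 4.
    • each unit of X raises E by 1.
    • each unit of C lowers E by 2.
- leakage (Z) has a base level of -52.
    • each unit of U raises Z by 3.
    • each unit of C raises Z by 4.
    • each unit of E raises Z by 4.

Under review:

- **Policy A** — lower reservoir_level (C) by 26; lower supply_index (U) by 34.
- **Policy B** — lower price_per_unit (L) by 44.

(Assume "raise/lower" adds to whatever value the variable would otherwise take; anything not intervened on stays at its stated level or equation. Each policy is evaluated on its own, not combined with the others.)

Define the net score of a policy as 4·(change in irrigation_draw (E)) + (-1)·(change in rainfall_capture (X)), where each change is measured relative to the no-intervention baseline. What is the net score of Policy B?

Baseline:
  U = 117
  L = 20
  X = 233 − 6·117 + 4·20 = -389
  C = 106 + 6·20 − 3·(-389) = 1393
  E = 166 − 4·20 + (-389) − 2·1393 = -3089
Policy B (L − 44):
  U = 117
  L = 20 − 44 = -24
  X = 233 − 6·117 + 4·(-24) = -565
  C = 106 + 6·(-24) − 3·(-565) = 1657
  E = 166 − 4·(-24) + (-565) − 2·1657 = -3617
ΔE = -3617 − (-3089) = -528; ΔX = -565 − (-389) = -176
Score = 4·(-528) + (-1)·(-176) = -1936

-1936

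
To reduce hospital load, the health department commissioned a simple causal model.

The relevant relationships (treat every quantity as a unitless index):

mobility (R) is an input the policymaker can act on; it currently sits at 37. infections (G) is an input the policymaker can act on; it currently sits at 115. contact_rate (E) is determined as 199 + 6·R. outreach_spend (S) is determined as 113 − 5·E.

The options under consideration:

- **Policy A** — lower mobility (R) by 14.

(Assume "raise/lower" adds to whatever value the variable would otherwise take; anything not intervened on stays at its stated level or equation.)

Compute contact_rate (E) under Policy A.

337

Policy A (R − 14):
  R = 37 − 14 = 23
  E = 199 + 6·23 = 337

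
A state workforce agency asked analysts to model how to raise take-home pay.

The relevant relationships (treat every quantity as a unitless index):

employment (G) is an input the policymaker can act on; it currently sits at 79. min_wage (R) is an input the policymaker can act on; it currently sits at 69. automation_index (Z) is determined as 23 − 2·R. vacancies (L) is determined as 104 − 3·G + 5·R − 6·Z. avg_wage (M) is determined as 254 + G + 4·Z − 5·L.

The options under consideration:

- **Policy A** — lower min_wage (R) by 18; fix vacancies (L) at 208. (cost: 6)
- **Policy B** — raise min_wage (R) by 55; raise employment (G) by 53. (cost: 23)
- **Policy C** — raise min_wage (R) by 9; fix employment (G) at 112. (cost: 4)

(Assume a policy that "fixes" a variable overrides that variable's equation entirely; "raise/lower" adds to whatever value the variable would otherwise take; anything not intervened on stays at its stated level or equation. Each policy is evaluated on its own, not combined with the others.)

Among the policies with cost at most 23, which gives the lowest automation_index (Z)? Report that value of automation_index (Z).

Policy A (R − 18, L := 208):
  R = 69 − 18 = 51
  Z = 23 − 2·51 = -79
Policy B (R + 55, G + 53):
  R = 69 + 55 = 124
  Z = 23 − 2·124 = -225
Policy C (R + 9, G := 112):
  R = 69 + 9 = 78
  Z = 23 − 2·78 = -133
Comparing — Policy A: Z=-79, Policy B: Z=-225, Policy C: Z=-133. Lowest is -225 (Policy B).

-225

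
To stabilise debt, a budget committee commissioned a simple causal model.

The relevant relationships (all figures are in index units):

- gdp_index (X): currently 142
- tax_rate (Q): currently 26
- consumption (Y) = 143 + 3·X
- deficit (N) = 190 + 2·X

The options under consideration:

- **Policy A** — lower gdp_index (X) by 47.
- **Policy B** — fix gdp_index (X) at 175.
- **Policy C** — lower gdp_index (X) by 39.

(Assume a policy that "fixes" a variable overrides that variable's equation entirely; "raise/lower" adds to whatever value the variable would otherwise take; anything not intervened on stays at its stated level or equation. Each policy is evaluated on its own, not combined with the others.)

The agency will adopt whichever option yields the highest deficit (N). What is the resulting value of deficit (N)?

Policy A (X − 47):
  X = 142 − 47 = 95
  N = 190 + 2·95 = 380
Policy B (X := 175):
  X = 175
  N = 190 + 2·175 = 540
Policy C (X − 39):
  X = 142 − 39 = 103
  N = 190 + 2·103 = 396
Comparing — Policy A: N=380, Policy B: N=540, Policy C: N=396. Highest is 540 (Policy B).

540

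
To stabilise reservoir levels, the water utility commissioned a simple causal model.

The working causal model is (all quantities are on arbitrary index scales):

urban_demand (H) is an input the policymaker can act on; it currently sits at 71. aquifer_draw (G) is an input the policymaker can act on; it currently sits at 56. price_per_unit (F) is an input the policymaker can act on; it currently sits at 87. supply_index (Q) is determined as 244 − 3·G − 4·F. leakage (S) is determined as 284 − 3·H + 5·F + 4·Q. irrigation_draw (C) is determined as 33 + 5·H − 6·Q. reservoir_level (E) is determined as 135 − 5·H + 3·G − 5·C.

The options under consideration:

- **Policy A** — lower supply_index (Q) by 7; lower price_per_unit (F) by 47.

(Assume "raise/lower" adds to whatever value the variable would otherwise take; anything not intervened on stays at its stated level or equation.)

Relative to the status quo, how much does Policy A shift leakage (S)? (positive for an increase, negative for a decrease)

Baseline:
  H = 71
  G = 56
  F = 87
  Q = 244 − 3·56 − 4·87 = -272
  S = 284 − 3·71 + 5·87 + 4·(-272) = -582
Policy A (Q − 7, F − 47):
  H = 71
  G = 56
  F = 87 − 47 = 40
  Q = 244 − 3·56 − 4·40 (−7 from intervention) = -91
  S = 284 − 3·71 + 5·40 + 4·(-91) = -93
Change in S: -93 − (-582) = 489

489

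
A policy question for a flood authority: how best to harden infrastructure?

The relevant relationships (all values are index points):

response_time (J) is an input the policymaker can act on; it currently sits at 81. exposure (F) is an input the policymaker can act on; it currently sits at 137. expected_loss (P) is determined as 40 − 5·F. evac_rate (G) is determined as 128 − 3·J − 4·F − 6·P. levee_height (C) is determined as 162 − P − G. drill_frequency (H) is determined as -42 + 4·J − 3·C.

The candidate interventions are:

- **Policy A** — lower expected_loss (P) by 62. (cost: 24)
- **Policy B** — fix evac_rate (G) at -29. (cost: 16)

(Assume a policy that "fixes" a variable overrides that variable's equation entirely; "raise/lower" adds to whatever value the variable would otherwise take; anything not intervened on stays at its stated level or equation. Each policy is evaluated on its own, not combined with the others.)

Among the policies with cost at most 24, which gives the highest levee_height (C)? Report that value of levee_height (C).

Policy A (P − 62):
  J = 81
  F = 137
  P = 40 − 5·137 (−62 from intervention) = -707
  G = 128 − 3·81 − 4·137 − 6·(-707) = 3579
  C = 162 − (-707) − 3579 = -2710
Policy B (G := -29):
  J = 81
  F = 137
  P = 40 − 5·137 = -645
  G = -29
  C = 162 − (-645) − (-29) = 836
Comparing — Policy A: C=-2710, Policy B: C=836. Highest is 836 (Policy B).

836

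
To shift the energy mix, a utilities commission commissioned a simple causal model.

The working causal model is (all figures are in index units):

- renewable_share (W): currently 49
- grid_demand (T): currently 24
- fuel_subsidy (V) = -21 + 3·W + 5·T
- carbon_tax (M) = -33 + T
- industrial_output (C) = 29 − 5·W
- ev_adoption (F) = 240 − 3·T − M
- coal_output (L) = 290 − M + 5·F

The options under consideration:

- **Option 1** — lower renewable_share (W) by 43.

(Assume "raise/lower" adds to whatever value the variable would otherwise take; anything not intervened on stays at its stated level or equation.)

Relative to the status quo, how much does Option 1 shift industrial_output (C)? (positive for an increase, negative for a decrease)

215

Baseline:
  W = 49
  C = 29 − 5·49 = -216
Option 1 (W − 43):
  W = 49 − 43 = 6
  C = 29 − 5·6 = -1
Change in C: -1 − (-216) = 215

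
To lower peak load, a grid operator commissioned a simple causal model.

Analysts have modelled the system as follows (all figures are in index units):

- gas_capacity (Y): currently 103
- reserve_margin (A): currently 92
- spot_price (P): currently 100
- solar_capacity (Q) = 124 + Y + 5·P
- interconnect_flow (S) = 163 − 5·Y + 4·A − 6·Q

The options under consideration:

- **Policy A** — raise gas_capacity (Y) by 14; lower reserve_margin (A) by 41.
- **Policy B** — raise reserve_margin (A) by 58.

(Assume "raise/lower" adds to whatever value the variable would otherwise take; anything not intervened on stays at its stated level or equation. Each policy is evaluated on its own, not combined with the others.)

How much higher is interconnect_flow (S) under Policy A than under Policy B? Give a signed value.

-550

Policy A (Y + 14, A − 41):
  Y = 103 + 14 = 117
  A = 92 − 41 = 51
  P = 100
  Q = 124 + 117 + 5·100 = 741
  S = 163 − 5·117 + 4·51 − 6·741 = -4664
Policy B (A + 58):
  Y = 103
  A = 92 + 58 = 150
  P = 100
  Q = 124 + 103 + 5·100 = 727
  S = 163 − 5·103 + 4·150 − 6·727 = -4114
S: -4664 − (-4114) = -550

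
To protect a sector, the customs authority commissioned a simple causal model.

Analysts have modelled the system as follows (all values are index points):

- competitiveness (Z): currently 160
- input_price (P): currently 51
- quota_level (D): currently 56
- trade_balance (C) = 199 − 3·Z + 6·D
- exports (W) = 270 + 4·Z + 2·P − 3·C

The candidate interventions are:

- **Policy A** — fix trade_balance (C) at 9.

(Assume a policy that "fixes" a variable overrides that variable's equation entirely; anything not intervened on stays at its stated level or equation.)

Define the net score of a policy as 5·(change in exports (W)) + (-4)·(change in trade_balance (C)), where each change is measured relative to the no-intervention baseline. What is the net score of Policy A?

874

Baseline:
  Z = 160
  P = 51
  D = 56
  C = 199 − 3·160 + 6·56 = 55
  W = 270 + 4·160 + 2·51 − 3·55 = 847
Policy A (C := 9):
  Z = 160
  P = 51
  D = 56
  C = 9
  W = 270 + 4·160 + 2·51 − 3·9 = 985
ΔW = 985 − 847 = 138; ΔC = 9 − 55 = -46
Score = 5·138 + (-4)·(-46) = 874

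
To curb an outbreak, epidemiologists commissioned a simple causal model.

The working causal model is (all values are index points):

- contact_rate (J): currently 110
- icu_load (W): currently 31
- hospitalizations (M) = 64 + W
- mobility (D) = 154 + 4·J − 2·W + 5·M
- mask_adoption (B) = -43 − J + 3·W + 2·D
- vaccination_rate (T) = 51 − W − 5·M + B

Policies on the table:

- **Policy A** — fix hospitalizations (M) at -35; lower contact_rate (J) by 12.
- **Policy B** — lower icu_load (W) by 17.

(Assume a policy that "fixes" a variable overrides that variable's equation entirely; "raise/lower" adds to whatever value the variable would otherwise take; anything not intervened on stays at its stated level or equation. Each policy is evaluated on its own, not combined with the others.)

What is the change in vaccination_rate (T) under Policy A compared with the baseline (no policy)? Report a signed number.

-734

Baseline:
  J = 110
  W = 31
  M = 64 + 31 = 95
  D = 154 + 4·110 − 2·31 + 5·95 = 1007
  B = -43 − 110 + 3·31 + 2·1007 = 1954
  T = 51 − 31 − 5·95 + 1954 = 1499
Policy A (M := -35, J − 12):
  J = 110 − 12 = 98
  W = 31
  M = -35
  D = 154 + 4·98 − 2·31 + 5·(-35) = 309
  B = -43 − 98 + 3·31 + 2·309 = 570
  T = 51 − 31 − 5·(-35) + 570 = 765
Change in T: 765 − 1499 = -734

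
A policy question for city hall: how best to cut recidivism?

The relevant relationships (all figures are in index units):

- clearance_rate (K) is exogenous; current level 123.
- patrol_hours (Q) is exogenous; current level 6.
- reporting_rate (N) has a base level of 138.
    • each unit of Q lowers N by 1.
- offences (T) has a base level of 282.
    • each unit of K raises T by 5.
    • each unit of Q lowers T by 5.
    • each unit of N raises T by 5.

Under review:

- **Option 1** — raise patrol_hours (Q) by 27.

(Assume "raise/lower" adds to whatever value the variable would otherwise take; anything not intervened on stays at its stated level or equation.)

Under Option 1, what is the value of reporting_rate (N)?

105

Option 1 (Q + 27):
  Q = 6 + 27 = 33
  N = 138 − 33 = 105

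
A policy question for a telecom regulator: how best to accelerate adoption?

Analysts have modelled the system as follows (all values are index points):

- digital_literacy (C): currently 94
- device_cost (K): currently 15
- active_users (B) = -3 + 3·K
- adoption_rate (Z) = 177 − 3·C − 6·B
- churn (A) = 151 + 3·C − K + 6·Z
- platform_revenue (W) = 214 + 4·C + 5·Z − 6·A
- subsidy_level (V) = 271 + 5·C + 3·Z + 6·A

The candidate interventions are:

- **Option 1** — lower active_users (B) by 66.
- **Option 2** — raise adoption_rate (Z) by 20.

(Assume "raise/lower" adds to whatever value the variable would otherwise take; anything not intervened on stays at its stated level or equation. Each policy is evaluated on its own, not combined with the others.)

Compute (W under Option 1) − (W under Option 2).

Option 1 (B − 66):
  C = 94
  K = 15
  B = -3 + 3·15 (−66 from intervention) = -24
  Z = 177 − 3·94 − 6·(-24) = 39
  A = 151 + 3·94 − 15 + 6·39 = 652
  W = 214 + 4·94 + 5·39 − 6·652 = -3127
Option 2 (Z + 20):
  C = 94
  K = 15
  B = -3 + 3·15 = 42
  Z = 177 − 3·94 − 6·42 (+20 from intervention) = -337
  A = 151 + 3·94 − 15 + 6·(-337) = -1604
  W = 214 + 4·94 + 5·(-337) − 6·(-1604) = 8529
W: -3127 − 8529 = -11656

-11656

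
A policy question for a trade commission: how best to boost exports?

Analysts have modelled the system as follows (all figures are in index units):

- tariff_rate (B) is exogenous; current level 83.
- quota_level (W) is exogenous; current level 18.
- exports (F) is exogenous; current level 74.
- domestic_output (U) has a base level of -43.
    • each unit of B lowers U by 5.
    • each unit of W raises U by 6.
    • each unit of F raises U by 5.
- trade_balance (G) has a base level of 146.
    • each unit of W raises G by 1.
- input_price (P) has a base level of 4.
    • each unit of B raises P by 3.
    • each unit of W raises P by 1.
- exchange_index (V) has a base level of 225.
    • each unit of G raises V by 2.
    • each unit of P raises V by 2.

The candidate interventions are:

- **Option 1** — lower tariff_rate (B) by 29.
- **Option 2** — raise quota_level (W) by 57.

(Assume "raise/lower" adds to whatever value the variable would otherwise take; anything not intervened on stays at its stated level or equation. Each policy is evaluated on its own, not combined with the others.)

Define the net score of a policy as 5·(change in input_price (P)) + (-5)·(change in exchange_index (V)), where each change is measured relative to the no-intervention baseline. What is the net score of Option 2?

-855

Baseline:
  B = 83
  W = 18
  G = 146 + 18 = 164
  P = 4 + 3·83 + 18 = 271
  V = 225 + 2·164 + 2·271 = 1095
Option 2 (W + 57):
  B = 83
  W = 18 + 57 = 75
  G = 146 + 75 = 221
  P = 4 + 3·83 + 75 = 328
  V = 225 + 2·221 + 2·328 = 1323
ΔP = 328 − 271 = 57; ΔV = 1323 − 1095 = 228
Score = 5·57 + (-5)·228 = -855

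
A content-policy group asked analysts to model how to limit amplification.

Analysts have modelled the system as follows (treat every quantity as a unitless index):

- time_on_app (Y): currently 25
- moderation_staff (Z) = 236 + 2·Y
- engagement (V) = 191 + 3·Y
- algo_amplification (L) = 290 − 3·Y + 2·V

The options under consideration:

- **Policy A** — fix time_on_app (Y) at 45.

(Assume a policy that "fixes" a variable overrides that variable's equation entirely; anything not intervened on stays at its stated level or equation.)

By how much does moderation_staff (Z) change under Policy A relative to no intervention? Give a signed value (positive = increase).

40

Baseline:
  Y = 25
  Z = 236 + 2·25 = 286
Policy A (Y := 45):
  Y = 45
  Z = 236 + 2·45 = 326
Change in Z: 326 − 286 = 40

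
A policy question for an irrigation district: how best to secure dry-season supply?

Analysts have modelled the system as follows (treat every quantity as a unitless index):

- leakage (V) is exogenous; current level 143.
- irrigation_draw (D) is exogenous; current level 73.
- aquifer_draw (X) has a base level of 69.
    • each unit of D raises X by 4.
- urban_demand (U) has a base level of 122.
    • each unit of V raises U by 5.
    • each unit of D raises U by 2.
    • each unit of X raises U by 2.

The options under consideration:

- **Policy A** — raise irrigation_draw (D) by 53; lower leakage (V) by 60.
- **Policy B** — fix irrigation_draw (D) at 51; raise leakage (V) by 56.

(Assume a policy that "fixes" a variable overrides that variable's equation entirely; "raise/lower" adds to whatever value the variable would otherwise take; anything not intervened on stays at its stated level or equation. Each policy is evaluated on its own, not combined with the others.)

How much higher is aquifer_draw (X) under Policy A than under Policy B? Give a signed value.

Policy A (D + 53, V − 60):
  D = 73 + 53 = 126
  X = 69 + 4·126 = 573
Policy B (D := 51, V + 56):
  D = 51
  X = 69 + 4·51 = 273
X: 573 − 273 = 300

300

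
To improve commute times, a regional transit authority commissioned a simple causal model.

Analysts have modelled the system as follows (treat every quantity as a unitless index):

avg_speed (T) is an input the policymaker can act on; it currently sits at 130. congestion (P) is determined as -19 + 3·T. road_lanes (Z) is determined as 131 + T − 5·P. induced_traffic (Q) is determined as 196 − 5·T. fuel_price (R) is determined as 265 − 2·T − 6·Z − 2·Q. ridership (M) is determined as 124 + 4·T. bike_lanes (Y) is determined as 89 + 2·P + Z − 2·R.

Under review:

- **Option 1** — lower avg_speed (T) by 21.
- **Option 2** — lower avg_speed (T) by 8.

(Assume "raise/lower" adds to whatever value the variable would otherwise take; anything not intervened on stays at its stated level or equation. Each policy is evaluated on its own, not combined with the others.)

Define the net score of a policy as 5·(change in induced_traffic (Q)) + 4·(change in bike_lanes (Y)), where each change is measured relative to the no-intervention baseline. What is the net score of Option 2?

Baseline:
  T = 130
  P = -19 + 3·130 = 371
  Z = 131 + 130 − 5·371 = -1594
  Q = 196 − 5·130 = -454
  R = 265 − 2·130 − 6·(-1594) − 2·(-454) = 10477
  Y = 89 + 2·371 + (-1594) − 2·10477 = -21717
Option 2 (T − 8):
  T = 130 − 8 = 122
  P = -19 + 3·122 = 347
  Z = 131 + 122 − 5·347 = -1482
  Q = 196 − 5·122 = -414
  R = 265 − 2·122 − 6·(-1482) − 2·(-414) = 9741
  Y = 89 + 2·347 + (-1482) − 2·9741 = -20181
ΔQ = -414 − (-454) = 40; ΔY = -20181 − (-21717) = 1536
Score = 5·40 + 4·1536 = 6344

6344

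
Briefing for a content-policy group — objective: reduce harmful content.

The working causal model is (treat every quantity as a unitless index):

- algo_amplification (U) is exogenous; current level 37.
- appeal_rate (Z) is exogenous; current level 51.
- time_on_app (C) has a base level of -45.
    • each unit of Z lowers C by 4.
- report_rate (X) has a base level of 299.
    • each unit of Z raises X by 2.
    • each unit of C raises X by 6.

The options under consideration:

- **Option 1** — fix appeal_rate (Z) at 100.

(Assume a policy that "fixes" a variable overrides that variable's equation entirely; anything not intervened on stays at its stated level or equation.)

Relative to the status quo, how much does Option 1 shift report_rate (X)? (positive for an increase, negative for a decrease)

Baseline:
  Z = 51
  C = -45 − 4·51 = -249
  X = 299 + 2·51 + 6·(-249) = -1093
Option 1 (Z := 100):
  Z = 100
  C = -45 − 4·100 = -445
  X = 299 + 2·100 + 6·(-445) = -2171
Change in X: -2171 − (-1093) = -1078

-1078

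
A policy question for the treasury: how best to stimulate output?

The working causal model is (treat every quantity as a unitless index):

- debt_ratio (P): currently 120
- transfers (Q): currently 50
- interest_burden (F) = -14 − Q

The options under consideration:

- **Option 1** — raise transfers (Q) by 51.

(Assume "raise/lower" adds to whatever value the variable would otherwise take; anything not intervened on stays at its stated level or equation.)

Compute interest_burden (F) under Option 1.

-115

Option 1 (Q + 51):
  Q = 50 + 51 = 101
  F = -14 − 101 = -115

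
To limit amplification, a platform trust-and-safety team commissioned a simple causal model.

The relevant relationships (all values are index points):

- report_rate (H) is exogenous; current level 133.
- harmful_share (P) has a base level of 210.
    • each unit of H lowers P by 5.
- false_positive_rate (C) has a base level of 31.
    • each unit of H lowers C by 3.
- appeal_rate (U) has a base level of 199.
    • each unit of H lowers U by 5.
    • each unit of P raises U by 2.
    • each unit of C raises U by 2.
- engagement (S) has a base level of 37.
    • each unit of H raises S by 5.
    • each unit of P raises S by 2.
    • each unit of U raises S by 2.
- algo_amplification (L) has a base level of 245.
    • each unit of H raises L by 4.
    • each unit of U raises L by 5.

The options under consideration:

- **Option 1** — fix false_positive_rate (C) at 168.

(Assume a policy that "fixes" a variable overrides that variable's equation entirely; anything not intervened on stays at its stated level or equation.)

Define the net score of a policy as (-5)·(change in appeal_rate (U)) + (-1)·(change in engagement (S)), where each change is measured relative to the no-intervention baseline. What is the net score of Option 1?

Baseline:
  H = 133
  P = 210 − 5·133 = -455
  C = 31 − 3·133 = -368
  U = 199 − 5·133 + 2·(-455) + 2·(-368) = -2112
  S = 37 + 5·133 + 2·(-455) + 2·(-2112) = -4432
Option 1 (C := 168):
  H = 133
  P = 210 − 5·133 = -455
  C = 168
  U = 199 − 5·133 + 2·(-455) + 2·168 = -1040
  S = 37 + 5·133 + 2·(-455) + 2·(-1040) = -2288
ΔU = -1040 − (-2112) = 1072; ΔS = -2288 − (-4432) = 2144
Score = (-5)·1072 + (-1)·2144 = -7504

-7504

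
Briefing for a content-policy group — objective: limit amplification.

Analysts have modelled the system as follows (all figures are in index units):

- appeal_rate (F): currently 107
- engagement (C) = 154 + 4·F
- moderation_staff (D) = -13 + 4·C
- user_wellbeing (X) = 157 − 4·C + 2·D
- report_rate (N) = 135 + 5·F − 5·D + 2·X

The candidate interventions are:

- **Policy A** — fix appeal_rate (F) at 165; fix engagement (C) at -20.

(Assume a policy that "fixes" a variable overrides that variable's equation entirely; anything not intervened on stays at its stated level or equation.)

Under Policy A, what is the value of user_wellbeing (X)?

Policy A (F := 165, C := -20):
  F = 165
  C = -20
  D = -13 + 4·(-20) = -93
  X = 157 − 4·(-20) + 2·(-93) = 51

51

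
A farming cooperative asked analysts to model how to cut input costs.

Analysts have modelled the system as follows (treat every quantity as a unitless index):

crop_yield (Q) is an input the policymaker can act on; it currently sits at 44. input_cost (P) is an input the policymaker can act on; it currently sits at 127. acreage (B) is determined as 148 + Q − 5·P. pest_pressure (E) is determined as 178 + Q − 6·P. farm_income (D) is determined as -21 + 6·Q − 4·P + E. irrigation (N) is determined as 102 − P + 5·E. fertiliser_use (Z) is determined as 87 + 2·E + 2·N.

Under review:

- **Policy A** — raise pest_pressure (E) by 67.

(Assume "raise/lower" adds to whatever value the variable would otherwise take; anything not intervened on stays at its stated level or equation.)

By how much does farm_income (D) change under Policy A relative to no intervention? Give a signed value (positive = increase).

Baseline:
  Q = 44
  P = 127
  E = 178 + 44 − 6·127 = -540
  D = -21 + 6·44 − 4·127 + (-540) = -805
Policy A (E + 67):
  Q = 44
  P = 127
  E = 178 + 44 − 6·127 (+67 from intervention) = -473
  D = -21 + 6·44 − 4·127 + (-473) = -738
Change in D: -738 − (-805) = 67

67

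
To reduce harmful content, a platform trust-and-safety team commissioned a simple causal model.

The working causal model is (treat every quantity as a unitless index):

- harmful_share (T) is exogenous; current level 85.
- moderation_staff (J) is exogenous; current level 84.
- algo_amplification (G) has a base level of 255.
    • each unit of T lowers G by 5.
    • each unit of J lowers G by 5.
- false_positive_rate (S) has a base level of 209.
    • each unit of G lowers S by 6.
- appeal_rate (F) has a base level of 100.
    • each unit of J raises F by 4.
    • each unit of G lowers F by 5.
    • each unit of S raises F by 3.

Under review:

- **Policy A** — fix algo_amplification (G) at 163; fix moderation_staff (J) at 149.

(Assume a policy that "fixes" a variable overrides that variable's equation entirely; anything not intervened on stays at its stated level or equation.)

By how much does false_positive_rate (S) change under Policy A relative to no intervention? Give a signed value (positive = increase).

Baseline:
  T = 85
  J = 84
  G = 255 − 5·85 − 5·84 = -590
  S = 209 − 6·(-590) = 3749
Policy A (G := 163, J := 149):
  T = 85
  J = 149
  G = 163
  S = 209 − 6·163 = -769
Change in S: -769 − 3749 = -4518

-4518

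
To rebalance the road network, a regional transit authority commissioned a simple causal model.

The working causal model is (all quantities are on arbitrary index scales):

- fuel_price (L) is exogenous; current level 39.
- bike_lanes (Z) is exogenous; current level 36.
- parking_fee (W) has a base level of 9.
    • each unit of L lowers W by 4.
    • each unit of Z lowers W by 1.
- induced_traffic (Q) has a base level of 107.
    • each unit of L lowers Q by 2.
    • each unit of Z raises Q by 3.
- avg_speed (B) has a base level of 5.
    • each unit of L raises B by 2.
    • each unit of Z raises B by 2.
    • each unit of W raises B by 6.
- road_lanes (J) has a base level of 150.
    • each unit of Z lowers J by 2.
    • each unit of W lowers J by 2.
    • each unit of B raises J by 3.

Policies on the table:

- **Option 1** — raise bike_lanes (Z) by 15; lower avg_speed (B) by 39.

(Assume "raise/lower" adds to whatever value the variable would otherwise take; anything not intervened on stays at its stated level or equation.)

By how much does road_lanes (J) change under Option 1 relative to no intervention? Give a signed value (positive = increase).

-297

Baseline:
  L = 39
  Z = 36
  W = 9 − 4·39 − 36 = -183
  B = 5 + 2·39 + 2·36 + 6·(-183) = -943
  J = 150 − 2·36 − 2·(-183) + 3·(-943) = -2385
Option 1 (Z + 15, B − 39):
  L = 39
  Z = 36 + 15 = 51
  W = 9 − 4·39 − 51 = -198
  B = 5 + 2·39 + 2·51 + 6·(-198) (−39 from intervention) = -1042
  J = 150 − 2·51 − 2·(-198) + 3·(-1042) = -2682
Change in J: -2682 − (-2385) = -297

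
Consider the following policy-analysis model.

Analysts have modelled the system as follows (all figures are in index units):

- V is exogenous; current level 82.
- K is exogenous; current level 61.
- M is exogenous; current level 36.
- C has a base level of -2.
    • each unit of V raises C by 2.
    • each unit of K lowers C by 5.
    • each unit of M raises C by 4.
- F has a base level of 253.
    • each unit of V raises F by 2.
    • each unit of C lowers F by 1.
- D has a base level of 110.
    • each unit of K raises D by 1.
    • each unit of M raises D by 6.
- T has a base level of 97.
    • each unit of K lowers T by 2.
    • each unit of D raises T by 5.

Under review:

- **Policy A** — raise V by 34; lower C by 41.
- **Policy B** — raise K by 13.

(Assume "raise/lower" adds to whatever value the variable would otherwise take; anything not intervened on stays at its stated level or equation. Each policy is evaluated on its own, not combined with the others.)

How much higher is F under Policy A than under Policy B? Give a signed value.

-24

Policy A (V + 34, C − 41):
  V = 82 + 34 = 116
  K = 61
  M = 36
  C = -2 + 2·116 − 5·61 + 4·36 (−41 from intervention) = 28
  F = 253 + 2·116 − 28 = 457
Policy B (K + 13):
  V = 82
  K = 61 + 13 = 74
  M = 36
  C = -2 + 2·82 − 5·74 + 4·36 = -64
  F = 253 + 2·82 − (-64) = 481
F: 457 − 481 = -24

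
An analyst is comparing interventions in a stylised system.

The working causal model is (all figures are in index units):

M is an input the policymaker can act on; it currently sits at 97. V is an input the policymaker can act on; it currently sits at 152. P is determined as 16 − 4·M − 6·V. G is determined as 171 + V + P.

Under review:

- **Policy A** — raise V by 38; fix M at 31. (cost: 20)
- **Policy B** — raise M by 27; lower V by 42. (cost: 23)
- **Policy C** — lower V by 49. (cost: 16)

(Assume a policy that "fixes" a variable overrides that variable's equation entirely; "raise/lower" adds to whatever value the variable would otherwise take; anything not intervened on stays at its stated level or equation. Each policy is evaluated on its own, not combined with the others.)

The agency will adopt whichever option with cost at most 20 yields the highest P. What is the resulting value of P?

-990

Policy A (V + 38, M := 31):
  M = 31
  V = 152 + 38 = 190
  P = 16 − 4·31 − 6·190 = -1248
Policy C (V − 49):
  M = 97
  V = 152 − 49 = 103
  P = 16 − 4·97 − 6·103 = -990
Comparing — Policy A: P=-1248, Policy C: P=-990. Highest is -990 (Policy C).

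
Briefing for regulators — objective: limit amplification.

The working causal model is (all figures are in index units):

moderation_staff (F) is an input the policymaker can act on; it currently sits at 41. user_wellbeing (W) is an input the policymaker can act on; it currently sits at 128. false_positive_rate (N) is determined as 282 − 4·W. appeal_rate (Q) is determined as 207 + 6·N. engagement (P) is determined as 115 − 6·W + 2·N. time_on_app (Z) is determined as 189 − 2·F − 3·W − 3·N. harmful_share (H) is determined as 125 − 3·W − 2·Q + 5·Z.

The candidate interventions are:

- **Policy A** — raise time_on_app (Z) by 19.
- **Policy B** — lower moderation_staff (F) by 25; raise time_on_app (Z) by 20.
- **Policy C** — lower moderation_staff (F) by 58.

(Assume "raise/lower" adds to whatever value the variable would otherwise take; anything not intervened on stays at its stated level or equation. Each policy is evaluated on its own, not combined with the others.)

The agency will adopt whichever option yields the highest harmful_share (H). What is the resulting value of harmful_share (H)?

Policy A (Z + 19):
  F = 41
  W = 128
  N = 282 − 4·128 = -230
  Q = 207 + 6·(-230) = -1173
  Z = 189 − 2·41 − 3·128 − 3·(-230) (+19 from intervention) = 432
  H = 125 − 3·128 − 2·(-1173) + 5·432 = 4247
Policy B (F − 25, Z + 20):
  F = 41 − 25 = 16
  W = 128
  N = 282 − 4·128 = -230
  Q = 207 + 6·(-230) = -1173
  Z = 189 − 2·16 − 3·128 − 3·(-230) (+20 from intervention) = 483
  H = 125 − 3·128 − 2·(-1173) + 5·483 = 4502
Policy C (F − 58):
  F = 41 − 58 = -17
  W = 128
  N = 282 − 4·128 = -230
  Q = 207 + 6·(-230) = -1173
  Z = 189 − 2·(-17) − 3·128 − 3·(-230) = 529
  H = 125 − 3·128 − 2·(-1173) + 5·529 = 4732
Comparing — Policy A: H=4247, Policy B: H=4502, Policy C: H=4732. Highest is 4732 (Policy C).

4732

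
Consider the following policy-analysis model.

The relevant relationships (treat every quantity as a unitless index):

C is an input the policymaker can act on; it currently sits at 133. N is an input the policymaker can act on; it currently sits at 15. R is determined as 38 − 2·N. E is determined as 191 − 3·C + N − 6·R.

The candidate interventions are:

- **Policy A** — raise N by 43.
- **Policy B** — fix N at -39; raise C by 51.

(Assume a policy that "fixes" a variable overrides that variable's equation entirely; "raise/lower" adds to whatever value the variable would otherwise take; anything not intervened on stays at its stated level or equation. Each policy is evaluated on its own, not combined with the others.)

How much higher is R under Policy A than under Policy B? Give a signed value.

-194

Policy A (N + 43):
  N = 15 + 43 = 58
  R = 38 − 2·58 = -78
Policy B (N := -39, C + 51):
  N = -39
  R = 38 − 2·(-39) = 116
R: -78 − 116 = -194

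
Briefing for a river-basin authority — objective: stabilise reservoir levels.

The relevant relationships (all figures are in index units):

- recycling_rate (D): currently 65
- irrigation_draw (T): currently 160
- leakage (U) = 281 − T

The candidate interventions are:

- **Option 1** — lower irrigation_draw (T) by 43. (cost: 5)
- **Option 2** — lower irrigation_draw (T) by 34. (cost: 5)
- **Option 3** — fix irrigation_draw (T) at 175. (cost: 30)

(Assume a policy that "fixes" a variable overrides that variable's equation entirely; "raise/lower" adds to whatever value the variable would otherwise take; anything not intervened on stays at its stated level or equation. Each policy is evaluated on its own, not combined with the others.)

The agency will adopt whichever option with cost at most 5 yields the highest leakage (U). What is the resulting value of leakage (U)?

Option 1 (T − 43):
  T = 160 − 43 = 117
  U = 281 − 117 = 164
Option 2 (T − 34):
  T = 160 − 34 = 126
  U = 281 − 126 = 155
Comparing — Option 1: U=164, Option 2: U=155. Highest is 164 (Option 1).

164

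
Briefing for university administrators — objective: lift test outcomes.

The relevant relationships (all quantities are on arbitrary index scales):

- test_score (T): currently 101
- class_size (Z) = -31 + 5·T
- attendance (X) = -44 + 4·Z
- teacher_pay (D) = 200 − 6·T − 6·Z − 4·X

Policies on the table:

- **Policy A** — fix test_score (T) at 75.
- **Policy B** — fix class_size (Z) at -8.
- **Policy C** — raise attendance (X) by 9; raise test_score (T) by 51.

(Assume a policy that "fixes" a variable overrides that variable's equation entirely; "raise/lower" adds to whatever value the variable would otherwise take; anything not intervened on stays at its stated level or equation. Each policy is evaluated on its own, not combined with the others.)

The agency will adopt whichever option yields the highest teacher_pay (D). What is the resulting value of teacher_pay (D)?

-54

Policy A (T := 75):
  T = 75
  Z = -31 + 5·75 = 344
  X = -44 + 4·344 = 1332
  D = 200 − 6·75 − 6·344 − 4·1332 = -7642
Policy B (Z := -8):
  T = 101
  Z = -8
  X = -44 + 4·(-8) = -76
  D = 200 − 6·101 − 6·(-8) − 4·(-76) = -54
Policy C (X + 9, T + 51):
  T = 101 + 51 = 152
  Z = -31 + 5·152 = 729
  X = -44 + 4·729 (+9 from intervention) = 2881
  D = 200 − 6·152 − 6·729 − 4·2881 = -16610
Comparing — Policy A: D=-7642, Policy B: D=-54, Policy C: D=-16610. Highest is -54 (Policy B).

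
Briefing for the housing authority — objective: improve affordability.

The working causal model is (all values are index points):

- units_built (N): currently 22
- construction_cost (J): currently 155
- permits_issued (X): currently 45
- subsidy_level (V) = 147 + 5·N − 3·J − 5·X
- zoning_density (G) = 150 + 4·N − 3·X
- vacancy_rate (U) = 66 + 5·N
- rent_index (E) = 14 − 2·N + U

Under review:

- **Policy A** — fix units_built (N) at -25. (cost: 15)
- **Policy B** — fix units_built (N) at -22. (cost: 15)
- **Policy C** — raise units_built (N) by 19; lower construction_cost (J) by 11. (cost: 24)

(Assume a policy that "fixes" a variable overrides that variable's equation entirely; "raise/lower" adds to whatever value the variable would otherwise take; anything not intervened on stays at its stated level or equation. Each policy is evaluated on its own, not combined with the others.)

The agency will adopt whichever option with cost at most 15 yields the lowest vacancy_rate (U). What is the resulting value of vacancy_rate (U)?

Policy A (N := -25):
  N = -25
  U = 66 + 5·(-25) = -59
Policy B (N := -22):
  N = -22
  U = 66 + 5·(-22) = -44
Comparing — Policy A: U=-59, Policy B: U=-44. Lowest is -59 (Policy A).

-59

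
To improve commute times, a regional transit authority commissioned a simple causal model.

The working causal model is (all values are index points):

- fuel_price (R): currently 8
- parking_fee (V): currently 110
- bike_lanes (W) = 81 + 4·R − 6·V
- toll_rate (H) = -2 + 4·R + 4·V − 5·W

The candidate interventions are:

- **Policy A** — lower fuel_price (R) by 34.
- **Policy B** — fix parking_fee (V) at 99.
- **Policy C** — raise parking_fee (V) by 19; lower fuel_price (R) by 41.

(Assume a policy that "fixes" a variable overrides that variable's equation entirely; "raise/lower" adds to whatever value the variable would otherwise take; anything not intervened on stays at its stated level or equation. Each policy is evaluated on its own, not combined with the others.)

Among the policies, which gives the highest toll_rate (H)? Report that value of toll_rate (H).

Policy A (R − 34):
  R = 8 − 34 = -26
  V = 110
  W = 81 + 4·(-26) − 6·110 = -683
  H = -2 + 4·(-26) + 4·110 − 5·(-683) = 3749
Policy B (V := 99):
  R = 8
  V = 99
  W = 81 + 4·8 − 6·99 = -481
  H = -2 + 4·8 + 4·99 − 5·(-481) = 2831
Policy C (V + 19, R − 41):
  R = 8 − 41 = -33
  V = 110 + 19 = 129
  W = 81 + 4·(-33) − 6·129 = -825
  H = -2 + 4·(-33) + 4·129 − 5·(-825) = 4507
Comparing — Policy A: H=3749, Policy B: H=2831, Policy C: H=4507. Highest is 4507 (Policy C).

4507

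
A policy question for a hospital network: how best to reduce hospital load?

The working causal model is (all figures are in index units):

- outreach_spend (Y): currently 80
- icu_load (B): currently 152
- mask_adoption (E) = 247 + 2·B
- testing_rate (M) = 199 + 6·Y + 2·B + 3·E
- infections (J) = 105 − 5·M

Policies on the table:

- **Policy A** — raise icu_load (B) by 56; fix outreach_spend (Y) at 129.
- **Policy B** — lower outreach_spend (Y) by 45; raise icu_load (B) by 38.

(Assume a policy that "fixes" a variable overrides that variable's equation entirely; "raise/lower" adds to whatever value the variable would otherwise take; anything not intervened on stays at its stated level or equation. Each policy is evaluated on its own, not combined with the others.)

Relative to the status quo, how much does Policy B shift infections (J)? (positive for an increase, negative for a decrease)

-170

Baseline:
  Y = 80
  B = 152
  E = 247 + 2·152 = 551
  M = 199 + 6·80 + 2·152 + 3·551 = 2636
  J = 105 − 5·2636 = -13075
Policy B (Y − 45, B + 38):
  Y = 80 − 45 = 35
  B = 152 + 38 = 190
  E = 247 + 2·190 = 627
  M = 199 + 6·35 + 2·190 + 3·627 = 2670
  J = 105 − 5·2670 = -13245
Change in J: -13245 − (-13075) = -170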